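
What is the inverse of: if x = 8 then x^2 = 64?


The inverse of (P → Q) is (¬P → ¬Q). It is equivalent to the converse, not to the original.
Here P = 'x = 8' and Q = 'x^2 = 64'.

If not (x = 8), then not (x^2 = 64).


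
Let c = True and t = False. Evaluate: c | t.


Disjunction is false only when both operands are false.
Substitute: c=True, t=False.
True | False evaluates to True.

True


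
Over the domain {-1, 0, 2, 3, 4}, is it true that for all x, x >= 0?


Evaluate the predicate on each element: -1:F, 0:T, 2:T, 3:T, 4:T.
Counterexample x = -1 fails the predicate.

F


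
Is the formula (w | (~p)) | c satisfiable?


Search for a satisfying assignment over {c, p, w}.
Try c=False, p=False, w=False: the formula evaluates to True.
A satisfying assignment exists.

Satisfiable.


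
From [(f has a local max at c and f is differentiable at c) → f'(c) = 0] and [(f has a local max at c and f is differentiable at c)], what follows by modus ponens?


Modus ponens: from (P → Q) and P, infer Q.
P = '(f has a local max at c and f is differentiable at c)' is asserted, and P → Q holds, so Q follows.

f'(c) = 0.


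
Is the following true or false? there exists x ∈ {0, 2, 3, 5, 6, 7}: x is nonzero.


Evaluate the predicate on each element: 0:F, 2:T, 3:T, 5:T, 6:T, 7:T.
Witness x = 2 satisfies the predicate.

T


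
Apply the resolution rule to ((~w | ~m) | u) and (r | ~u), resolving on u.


The clauses contain complementary literals u and ~u.
Resolution eliminates this pair and disjoins the remaining literals (merging duplicates).

((~m | ~w) | r)


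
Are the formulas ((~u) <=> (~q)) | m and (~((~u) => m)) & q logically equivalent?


Compare truth tables:
m | q | u | φ | ψ
-----------------
False | False | False | True | False
True | False | False | True | False
False | True | False | False | True
True | True | False | True | False
False | False | True | False | False
True | False | True | True | False
False | True | True | True | False
True | True | True | True | False
They differ at row 1 (m=False, q=False, u=False): φ=True but ψ=False.

No, they are not logically equivalent.


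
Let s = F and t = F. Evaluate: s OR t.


Disjunction is false only when both operands are false.
Substitute: s=F, t=F.
F OR F evaluates to F.

F


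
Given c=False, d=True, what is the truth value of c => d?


Implication is false only when antecedent is true and consequent is false.
Substitute: c=False, d=True.
False => True evaluates to True.

True


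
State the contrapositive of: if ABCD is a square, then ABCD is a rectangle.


The contrapositive of (P → Q) is (¬Q → ¬P); it is logically equivalent to the original.
Here P = 'ABCD is a square' and Q = 'ABCD is a rectangle'.

If not (ABCD is a rectangle), then not (ABCD is a square).


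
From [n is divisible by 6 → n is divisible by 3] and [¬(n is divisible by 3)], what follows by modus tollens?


Modus tollens: from (P → Q) and ¬Q, infer ¬P.
Q = 'n is divisible by 3' is denied; since P → Q, P must also fail.

Not (n is divisible by 6).


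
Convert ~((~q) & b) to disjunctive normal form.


Step 1: Apply De Morgan: ¬((¬q) ∧ b) = ¬(¬q) ∨ ¬b.
Step 2: Eliminate any double negations (¬¬X = X).

q | (~b)


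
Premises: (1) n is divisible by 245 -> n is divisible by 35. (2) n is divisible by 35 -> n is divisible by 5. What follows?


Hypothetical syllogism: from (P → Q) and (Q → R), infer (P → R).
Chain the two implications through the shared middle term 'n is divisible by 35'.

n is divisible by 245 -> n is divisible by 5


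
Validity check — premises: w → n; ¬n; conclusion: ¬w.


This matches the form of modus tollens: the conclusion follows in every model of the premises.

Valid.


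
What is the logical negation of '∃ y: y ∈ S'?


¬(∀ x: φ) = ∃ x: ¬φ, and ¬(∃ x: φ) = ∀ x: ¬φ.
Apply to the existential statement.

∀ y: ¬(y ∈ S)


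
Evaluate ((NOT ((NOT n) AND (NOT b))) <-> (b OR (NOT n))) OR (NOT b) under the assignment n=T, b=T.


Substitute n=T, b=T:
NOT n = F
NOT b = F
(NOT n) AND (NOT b) = F AND F = F
NOT ((NOT n) AND (NOT b)) = T
NOT n = F
b OR (NOT n) = T OR F = T
(NOT ((NOT n) AND (NOT b))) <-> (b OR (NOT n)) = T <-> T = T
NOT b = F
((NOT ((NOT n) AND (NOT b))) <-> (b OR (NOT n))) OR (NOT b) = T OR F = T

T


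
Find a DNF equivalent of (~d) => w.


Step 1: Rewrite (¬d) → w as ¬(¬d) ∨ w.
Step 2: Eliminate any double negations (¬¬X = X).

d | w


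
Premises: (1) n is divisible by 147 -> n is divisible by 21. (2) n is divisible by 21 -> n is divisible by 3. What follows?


Hypothetical syllogism: from (P → Q) and (Q → R), infer (P → R).
Chain the two implications through the shared middle term 'n is divisible by 21'.

n is divisible by 147 -> n is divisible by 3


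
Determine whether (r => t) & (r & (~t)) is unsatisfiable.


Truth table over {r, t}:
r | t | φ
---------
False | False | False
True | False | False
False | True | False
True | True | False
Every row is false.

Yes, it is a contradiction.


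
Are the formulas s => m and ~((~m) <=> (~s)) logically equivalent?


Compare truth tables:
m | s | φ | ψ
-------------
False | False | True | False
True | False | True | True
False | True | False | True
True | True | True | False
They differ at row 1 (m=False, s=False): φ=True but ψ=False.

No, they are not logically equivalent.


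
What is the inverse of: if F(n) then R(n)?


The inverse of (P → Q) is (¬P → ¬Q). It is equivalent to the converse, not to the original.
Here P = 'F(n)' and Q = 'R(n)'.

If not (F(n)), then not (R(n)).


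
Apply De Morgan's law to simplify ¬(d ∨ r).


De Morgan: the negation of a disjunction is the conjunction of the negations.
Distribute ¬ across ∨, flipping it to ∧, and negate each literal.

(¬d) ∧ (¬r)


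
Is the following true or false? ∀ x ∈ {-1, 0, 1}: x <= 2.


Evaluate the predicate on each element: -1:T, 0:T, 1:T.
Every element satisfies the predicate.

T


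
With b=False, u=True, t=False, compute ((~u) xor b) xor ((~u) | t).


Substitute b=False, u=True, t=False:
~u = False
(~u) xor b = False xor False = False
~u = False
(~u) | t = False | False = False
((~u) xor b) xor ((~u) | t) = False xor False = False

False


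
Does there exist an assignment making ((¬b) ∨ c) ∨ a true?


Search for a satisfying assignment over {a, b, c}.
Try a=F, b=F, c=F: the formula evaluates to T.
A satisfying assignment exists.

Satisfiable.


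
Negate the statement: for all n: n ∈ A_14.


¬(for all x: φ) = there exists x: ¬φ, and ¬(there exists x: φ) = for all x: ¬φ.
Apply to the universal statement.

there exists n: NOT(n ∈ A_14)


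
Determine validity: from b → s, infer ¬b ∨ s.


This matches the form of material implication: the conclusion follows in every model of the premises.

Valid.


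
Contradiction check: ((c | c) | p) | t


Truth table over {c, p, t}:
c | p | t | φ
-------------
False | False | False | False
True | False | False | True
False | True | False | True
True | True | False | True
False | False | True | True
True | False | True | True
False | True | True | True
True | True | True | True
Satisfying assignment at row 2: c=True, p=False, t=False gives True.

No, it is not a contradiction.


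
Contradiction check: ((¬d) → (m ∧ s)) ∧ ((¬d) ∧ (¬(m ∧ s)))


Truth table over {d, m, s}:
d | m | s | φ
-------------
F | F | F | F
T | F | F | F
F | T | F | F
T | T | F | F
F | F | T | F
T | F | T | F
F | T | T | F
T | T | T | F
Every row is false.

Yes, it is a contradiction.


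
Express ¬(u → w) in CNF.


Step 1: Rewrite u → w as ¬u ∨ w.
Step 2: Negate: ¬(¬u ∨ w) = u ∧ ¬w (De Morgan + double negation).

u ∧ (¬w)


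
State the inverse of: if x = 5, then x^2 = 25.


The inverse of (P → Q) is (¬P → ¬Q). It is equivalent to the converse, not to the original.
Here P = 'x = 5' and Q = 'x^2 = 25'.

If not (x = 5), then not (x^2 = 25).


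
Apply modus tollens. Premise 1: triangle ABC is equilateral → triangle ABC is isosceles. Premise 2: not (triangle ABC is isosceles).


Modus tollens: from (P → Q) and ¬Q, infer ¬P.
Q = 'triangle ABC is isosceles' is denied; since P → Q, P must also fail.

Not (triangle ABC is equilateral).


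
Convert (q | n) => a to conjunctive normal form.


Step 1: Rewrite as ¬(q ∨ n) ∨ a = (¬q ∧ ¬n) ∨ a.
Step 2: Distribute ∨ over ∧.

((~q) | a) & ((~n) | a)


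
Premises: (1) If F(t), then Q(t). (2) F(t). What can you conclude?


Modus ponens: from (P → Q) and P, infer Q.
P = 'F(t)' is asserted, and P → Q holds, so Q follows.

Q(t).


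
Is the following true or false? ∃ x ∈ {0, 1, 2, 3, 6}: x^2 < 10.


Evaluate the predicate on each element: 0:T, 1:T, 2:T, 3:T, 6:F.
Witness x = 0 satisfies the predicate.

T


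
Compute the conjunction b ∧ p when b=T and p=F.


Conjunction is true only when both operands are true.
Substitute: b=T, p=F.
T ∧ F evaluates to F.

F


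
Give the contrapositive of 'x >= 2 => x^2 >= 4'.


The contrapositive of (P → Q) is (¬Q → ¬P); it is logically equivalent to the original.
Here P = 'x >= 2' and Q = 'x^2 >= 4'.

If not (x^2 >= 4), then not (x >= 2).


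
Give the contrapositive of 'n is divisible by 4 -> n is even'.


The contrapositive of (P → Q) is (¬Q → ¬P); it is logically equivalent to the original.
Here P = 'n is divisible by 4' and Q = 'n is even'.

If not (n is even), then not (n is divisible by 4).


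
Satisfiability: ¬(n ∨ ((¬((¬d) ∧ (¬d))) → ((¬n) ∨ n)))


Check all 4 assignments over {d, n}:
d | n | φ
---------
F | F | F
T | F | F
F | T | F
T | T | F
No assignment makes the formula true.

Unsatisfiable.


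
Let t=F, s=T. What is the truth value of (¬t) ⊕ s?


Substitute t=F, s=T:
¬t = T
(¬t) ⊕ s = T ⊕ T = F

F


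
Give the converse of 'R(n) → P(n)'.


The converse of (P → Q) is (Q → P). It is not in general equivalent to the original.
Here P = 'R(n)' and Q = 'P(n)'.

If P(n), then R(n).


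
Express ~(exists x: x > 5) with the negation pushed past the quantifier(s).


¬(forall x: φ) = exists x: ¬φ, and ¬(exists x: φ) = forall x: ¬φ.
Apply to the existential statement.

forall x: ~(x > 5)


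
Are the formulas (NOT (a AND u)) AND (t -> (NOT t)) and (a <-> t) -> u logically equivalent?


Compare truth tables:
a | t | u | φ | ψ
-----------------
F | F | F | T | F
T | F | F | T | T
F | T | F | F | T
T | T | F | F | F
F | F | T | T | T
T | F | T | F | T
F | T | T | F | T
T | T | T | F | T
They differ at row 1 (a=F, t=F, u=F): φ=T but ψ=F.

No, they are not logically equivalent.


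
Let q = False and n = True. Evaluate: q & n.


Conjunction is true only when both operands are true.
Substitute: q=False, n=True.
False & True evaluates to False.

False


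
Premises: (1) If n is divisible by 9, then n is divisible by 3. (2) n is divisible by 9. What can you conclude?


Modus ponens: from (P → Q) and P, infer Q.
P = 'n is divisible by 9' is asserted, and P → Q holds, so Q follows.

n is divisible by 3.


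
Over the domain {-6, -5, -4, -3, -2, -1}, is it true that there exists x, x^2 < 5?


Evaluate the predicate on each element: -6:F, -5:F, -4:F, -3:F, -2:T, -1:T.
Witness x = -2 satisfies the predicate.

T


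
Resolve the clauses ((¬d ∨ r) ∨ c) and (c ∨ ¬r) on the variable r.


The clauses contain complementary literals r and ¬r.
Resolution eliminates this pair and disjoins the remaining literals (merging duplicates).

(c ∨ ¬d)


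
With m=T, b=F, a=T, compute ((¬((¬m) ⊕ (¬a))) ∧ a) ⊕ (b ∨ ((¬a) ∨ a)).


Substitute m=T, b=F, a=T:
¬m = F
¬a = F
(¬m) ⊕ (¬a) = F ⊕ F = F
¬((¬m) ⊕ (¬a)) = T
(¬((¬m) ⊕ (¬a))) ∧ a = T ∧ T = T
¬a = F
(¬a) ∨ a = F ∨ T = T
b ∨ ((¬a) ∨ a) = F ∨ T = T
((¬((¬m) ⊕ (¬a))) ∧ a) ⊕ (b ∨ ((¬a) ∨ a)) = T ⊕ T = F

F


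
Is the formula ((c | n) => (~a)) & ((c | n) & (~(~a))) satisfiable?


Check all 8 assignments over {a, c, n}:
a | c | n | φ
-------------
False | False | False | False
True | False | False | False
False | True | False | False
True | True | False | False
False | False | True | False
True | False | True | False
False | True | True | False
True | True | True | False
No assignment makes the formula true.

Unsatisfiable.


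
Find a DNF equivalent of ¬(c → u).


Step 1: Rewrite implication then negate: ¬(¬c ∨ u) = c ∧ ¬u.

c ∧ (¬u)


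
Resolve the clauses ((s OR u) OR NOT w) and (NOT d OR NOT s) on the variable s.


The clauses contain complementary literals s and NOTs.
Resolution eliminates this pair and disjoins the remaining literals (merging duplicates).

((u OR NOT w) OR NOT d)


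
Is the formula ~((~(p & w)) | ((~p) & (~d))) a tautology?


Build the truth table over {d, p, w}:
d | p | w | φ
-------------
False | False | False | False
True | False | False | False
False | True | False | False
True | True | False | False
False | False | True | False
True | False | True | False
False | True | True | True
True | True | True | True
Counterexample at row 1: with d=False, p=False, w=False, the formula is False.

No, it is not a tautology.


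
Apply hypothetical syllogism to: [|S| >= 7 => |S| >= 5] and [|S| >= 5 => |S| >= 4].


Hypothetical syllogism: from (P → Q) and (Q → R), infer (P → R).
Chain the two implications through the shared middle term '|S| >= 5'.

|S| >= 7 => |S| >= 4


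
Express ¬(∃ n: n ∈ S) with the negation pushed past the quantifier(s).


¬(∀ x: φ) = ∃ x: ¬φ, and ¬(∃ x: φ) = ∀ x: ¬φ.
Apply to the existential statement.

∀ n: ¬(n ∈ S)


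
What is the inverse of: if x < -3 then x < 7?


The inverse of (P → Q) is (¬P → ¬Q). It is equivalent to the converse, not to the original.
Here P = 'x < -3' and Q = 'x < 7'.

If not (x < -3), then not (x < 7).


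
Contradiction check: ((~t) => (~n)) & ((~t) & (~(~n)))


Truth table over {n, t}:
n | t | φ
---------
False | False | False
True | False | False
False | True | False
True | True | False
Every row is false.

Yes, it is a contradiction.


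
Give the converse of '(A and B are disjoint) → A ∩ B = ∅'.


The converse of (P → Q) is (Q → P). It is not in general equivalent to the original.
Here P = '(A and B are disjoint)' and Q = 'A ∩ B = ∅'.

If A ∩ B = ∅, then (A and B are disjoint).


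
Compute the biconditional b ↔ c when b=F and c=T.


Biconditional is true when both operands have the same truth value.
Substitute: b=F, c=T.
F ↔ T evaluates to F.

F


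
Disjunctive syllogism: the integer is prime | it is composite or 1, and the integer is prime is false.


Disjunctive syllogism: from (P ∨ Q) and ¬P, infer Q.
One disjunct, 'the integer is prime', is ruled out; the other must hold.

it is composite or 1


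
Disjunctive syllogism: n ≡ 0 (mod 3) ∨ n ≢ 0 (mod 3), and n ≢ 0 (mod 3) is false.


Disjunctive syllogism: from (P ∨ Q) and ¬P, infer Q.
One disjunct, 'n ≢ 0 (mod 3)', is ruled out; the other must hold.

n ≡ 0 (mod 3)


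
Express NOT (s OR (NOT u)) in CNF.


Step 1: Apply De Morgan: ¬(s ∨ (¬u)) = ¬s ∧ ¬(¬u).
Step 2: Eliminate any double negations (¬¬X = X).

(NOT s) AND u


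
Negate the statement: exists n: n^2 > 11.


¬(forall x: φ) = exists x: ¬φ, and ¬(exists x: φ) = forall x: ¬φ.
Apply to the existential statement.

forall n: ~(n^2 > 11)


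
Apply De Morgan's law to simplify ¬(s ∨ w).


De Morgan: the negation of a disjunction is the conjunction of the negations.
Distribute ¬ across ∨, flipping it to ∧, and negate each literal.

(¬s) ∧ (¬w)


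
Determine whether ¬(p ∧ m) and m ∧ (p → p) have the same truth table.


Compare truth tables:
m | p | φ | ψ
-------------
F | F | T | F
T | F | T | T
F | T | T | F
T | T | F | T
They differ at row 1 (m=F, p=F): φ=T but ψ=F.

No, they are not logically equivalent.


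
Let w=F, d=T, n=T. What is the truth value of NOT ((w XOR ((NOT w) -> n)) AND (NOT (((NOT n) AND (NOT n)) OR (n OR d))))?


Substitute w=F, d=T, n=T:
… (earlier sub-steps elided)
(NOT w) -> n = T -> T = T
w XOR ((NOT w) -> n) = F XOR T = T
NOT n = F
NOT n = F
(NOT n) AND (NOT n) = F AND F = F
n OR d = T OR T = T
((NOT n) AND (NOT n)) OR (n OR d) = F OR T = T
NOT (((NOT n) AND (NOT n)) OR (n OR d)) = F
(w XOR ((NOT w) -> n)) AND (NOT (((NOT n) AND (NOT n)) OR (n OR d))) = T AND F = F
NOT ((w XOR ((NOT w) -> n)) AND (NOT (((NOT n) AND (NOT n)) OR (n OR d)))) = T

T


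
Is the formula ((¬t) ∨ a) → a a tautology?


Build the truth table over {a, t}:
a | t | φ
---------
F | F | F
T | F | T
F | T | T
T | T | T
Counterexample at row 1: with a=F, t=F, the formula is F.

No, it is not a tautology.


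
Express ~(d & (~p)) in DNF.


Step 1: Apply De Morgan: ¬(d ∧ (¬p)) = ¬d ∨ ¬(¬p).
Step 2: Eliminate any double negations (¬¬X = X).

(~d) | p


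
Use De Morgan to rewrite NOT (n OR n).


De Morgan: the negation of a disjunction is the conjunction of the negations.
Distribute NOT across OR, flipping it to AND, and negate each literal.

(NOT n) AND (NOT n)


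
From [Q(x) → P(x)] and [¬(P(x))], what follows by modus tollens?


Modus tollens: from (P → Q) and ¬Q, infer ¬P.
Q = 'P(x)' is denied; since P → Q, P must also fail.

Not (Q(x)).


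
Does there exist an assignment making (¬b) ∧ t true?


Search for a satisfying assignment over {b, t}.
Try b=F, t=T: the formula evaluates to T.
A satisfying assignment exists.

Satisfiable.


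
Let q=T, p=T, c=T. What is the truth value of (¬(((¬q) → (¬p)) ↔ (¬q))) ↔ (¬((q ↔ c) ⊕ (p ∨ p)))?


Substitute q=T, p=T, c=T:
… (earlier sub-steps elided)
¬p = F
(¬q) → (¬p) = F → F = T
¬q = F
((¬q) → (¬p)) ↔ (¬q) = T ↔ F = F
¬(((¬q) → (¬p)) ↔ (¬q)) = T
q ↔ c = T ↔ T = T
p ∨ p = T ∨ T = T
(q ↔ c) ⊕ (p ∨ p) = T ⊕ T = F
¬((q ↔ c) ⊕ (p ∨ p)) = T
(¬(((¬q) → (¬p)) ↔ (¬q))) ↔ (¬((q ↔ c) ⊕ (p ∨ p))) = T ↔ T = T

T


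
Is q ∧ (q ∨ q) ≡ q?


Compare truth tables:
q | φ | ψ
---------
F | F | F
T | T | T
The columns φ and ψ agree on every row.

Yes, they are logically equivalent.


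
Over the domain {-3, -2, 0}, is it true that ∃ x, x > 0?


Evaluate the predicate on each element: -3:F, -2:F, 0:F.
No element satisfies the predicate.

F


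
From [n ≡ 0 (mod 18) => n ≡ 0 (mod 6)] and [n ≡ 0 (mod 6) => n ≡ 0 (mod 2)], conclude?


Hypothetical syllogism: from (P → Q) and (Q → R), infer (P → R).
Chain the two implications through the shared middle term 'n ≡ 0 (mod 6)'.

n ≡ 0 (mod 18) => n ≡ 0 (mod 2)


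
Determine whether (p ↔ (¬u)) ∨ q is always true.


Build the truth table over {p, q, u}:
p | q | u | φ
-------------
F | F | F | F
T | F | F | T
F | T | F | T
T | T | F | T
F | F | T | T
T | F | T | F
F | T | T | T
T | T | T | T
Counterexample at row 1: with p=F, q=F, u=F, the formula is F.

No, it is not a tautology.


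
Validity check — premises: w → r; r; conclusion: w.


This is affirming the consequent (fallacy). There exist truth assignments where the premises are all true but the conclusion is false.

Invalid.


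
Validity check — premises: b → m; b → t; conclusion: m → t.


This is (no valid rule). There exist truth assignments where the premises are all true but the conclusion is false.

Invalid.


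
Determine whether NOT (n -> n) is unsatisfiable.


Truth table over {n}:
n | φ
-----
F | F
T | F
Every row is false.

Yes, it is a contradiction.


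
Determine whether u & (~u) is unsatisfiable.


Truth table over {u}:
u | φ
-----
False | False
True | False
Every row is false.

Yes, it is a contradiction.


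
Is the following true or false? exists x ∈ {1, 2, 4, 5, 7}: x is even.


Evaluate the predicate on each element: 1:False, 2:True, 4:True, 5:False, 7:False.
Witness x = 2 satisfies the predicate.

True


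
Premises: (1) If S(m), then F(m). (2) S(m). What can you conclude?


Modus ponens: from (P → Q) and P, infer Q.
P = 'S(m)' is asserted, and P → Q holds, so Q follows.

F(m).


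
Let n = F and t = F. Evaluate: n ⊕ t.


Exclusive or is true when exactly one operand is true.
Substitute: n=F, t=F.
F ⊕ F evaluates to F.

F


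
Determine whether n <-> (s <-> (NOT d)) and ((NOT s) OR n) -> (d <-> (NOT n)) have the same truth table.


Compare truth tables:
d | n | s | φ | ψ
-----------------
F | F | F | T | F
T | F | F | F | T
F | T | F | F | T
T | T | F | T | F
F | F | T | F | T
T | F | T | T | T
F | T | T | T | T
T | T | T | F | F
They differ at row 1 (d=F, n=F, s=F): φ=T but ψ=F.

No, they are not logically equivalent.


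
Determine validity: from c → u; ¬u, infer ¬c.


This matches the form of modus tollens: the conclusion follows in every model of the premises.

Valid.


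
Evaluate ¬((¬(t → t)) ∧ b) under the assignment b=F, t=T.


Substitute b=F, t=T:
t → t = T → T = T
¬(t → t) = F
(¬(t → t)) ∧ b = F ∧ F = F
¬((¬(t → t)) ∧ b) = T

T


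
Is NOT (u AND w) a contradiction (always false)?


Truth table over {u, w}:
u | w | φ
---------
F | F | T
T | F | T
F | T | T
T | T | F
Satisfying assignment at row 1: u=F, w=F gives T.

No, it is not a contradiction.


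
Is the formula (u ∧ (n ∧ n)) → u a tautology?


Build the truth table over {n, u}:
n | u | φ
---------
F | F | T
T | F | T
F | T | T
T | T | T
Every row evaluates to true.

Yes, it is a tautology.


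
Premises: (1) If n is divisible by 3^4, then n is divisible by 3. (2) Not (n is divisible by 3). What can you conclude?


Modus tollens: from (P → Q) and ¬Q, infer ¬P.
Q = 'n is divisible by 3' is denied; since P → Q, P must also fail.

Not (n is divisible by 3^4).


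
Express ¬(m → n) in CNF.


Step 1: Rewrite m → n as ¬m ∨ n.
Step 2: Negate: ¬(¬m ∨ n) = m ∧ ¬n (De Morgan + double negation).

m ∧ (¬n)


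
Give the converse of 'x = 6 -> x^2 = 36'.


The converse of (P → Q) is (Q → P). It is not in general equivalent to the original.
Here P = 'x = 6' and Q = 'x^2 = 36'.

If x^2 = 36, then x = 6.


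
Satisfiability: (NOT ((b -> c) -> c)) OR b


Search for a satisfying assignment over {b, c}.
Try b=F, c=F: the formula evaluates to T.
A satisfying assignment exists.

Satisfiable.


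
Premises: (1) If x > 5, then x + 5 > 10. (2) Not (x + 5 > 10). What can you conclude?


Modus tollens: from (P → Q) and ¬Q, infer ¬P.
Q = 'x + 5 > 10' is denied; since P → Q, P must also fail.

Not (x > 5).


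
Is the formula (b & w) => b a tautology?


Build the truth table over {b, w}:
b | w | φ
---------
False | False | True
True | False | True
False | True | True
True | True | True
Every row evaluates to true.

Yes, it is a tautology.


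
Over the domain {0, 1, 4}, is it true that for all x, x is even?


Evaluate the predicate on each element: 0:T, 1:F, 4:T.
Counterexample x = 1 fails the predicate.

F


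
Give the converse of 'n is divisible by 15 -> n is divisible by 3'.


The converse of (P → Q) is (Q → P). It is not in general equivalent to the original.
Here P = 'n is divisible by 15' and Q = 'n is divisible by 3'.

If n is divisible by 3, then n is divisible by 15.


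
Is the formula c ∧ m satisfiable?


Search for a satisfying assignment over {c, m}.
Try c=T, m=T: the formula evaluates to T.
A satisfying assignment exists.

Satisfiable.


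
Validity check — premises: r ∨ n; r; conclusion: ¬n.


This is affirming a disjunct (fallacy). There exist truth assignments where the premises are all true but the conclusion is false.

Invalid.


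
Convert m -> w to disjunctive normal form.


Step 1: Rewrite m → w as ¬m ∨ w.

(NOT m) OR w


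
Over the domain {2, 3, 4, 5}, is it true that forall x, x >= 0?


Evaluate the predicate on each element: 2:True, 3:True, 4:True, 5:True.
Every element satisfies the predicate.

True


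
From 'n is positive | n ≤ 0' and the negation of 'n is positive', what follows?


Disjunctive syllogism: from (P ∨ Q) and ¬P, infer Q.
One disjunct, 'n is positive', is ruled out; the other must hold.

n ≤ 0


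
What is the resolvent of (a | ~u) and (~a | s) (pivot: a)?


The clauses contain complementary literals a and ~a.
Resolution eliminates this pair and disjoins the remaining literals (merging duplicates).

(~u | s)


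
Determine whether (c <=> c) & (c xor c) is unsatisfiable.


Truth table over {c}:
c | φ
-----
False | False
True | False
Every row is false.

Yes, it is a contradiction.


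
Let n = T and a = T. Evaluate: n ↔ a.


Biconditional is true when both operands have the same truth value.
Substitute: n=T, a=T.
T ↔ T evaluates to T.

T


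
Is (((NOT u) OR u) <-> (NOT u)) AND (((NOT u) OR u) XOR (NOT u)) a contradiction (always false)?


Truth table over {u}:
u | φ
-----
F | F
T | F
Every row is false.

Yes, it is a contradiction.


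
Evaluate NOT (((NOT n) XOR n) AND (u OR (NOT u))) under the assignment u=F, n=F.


Substitute u=F, n=F:
NOT n = T
(NOT n) XOR n = T XOR F = T
NOT u = T
u OR (NOT u) = F OR T = T
((NOT n) XOR n) AND (u OR (NOT u)) = T AND T = T
NOT (((NOT n) XOR n) AND (u OR (NOT u))) = F

F


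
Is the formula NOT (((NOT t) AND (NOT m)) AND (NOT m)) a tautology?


Build the truth table over {m, t}:
m | t | φ
---------
F | F | F
T | F | T
F | T | T
T | T | T
Counterexample at row 1: with m=F, t=F, the formula is F.

No, it is not a tautology.


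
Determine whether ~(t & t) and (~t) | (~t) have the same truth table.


Compare truth tables:
t | φ | ψ
---------
False | True | True
True | False | False
The columns φ and ψ agree on every row.

Yes, they are logically equivalent.


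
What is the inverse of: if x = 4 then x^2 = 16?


The inverse of (P → Q) is (¬P → ¬Q). It is equivalent to the converse, not to the original.
Here P = 'x = 4' and Q = 'x^2 = 16'.

If not (x = 4), then not (x^2 = 16).


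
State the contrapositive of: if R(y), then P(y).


The contrapositive of (P → Q) is (¬Q → ¬P); it is logically equivalent to the original.
Here P = 'R(y)' and Q = 'P(y)'.

If not (P(y)), then not (R(y)).


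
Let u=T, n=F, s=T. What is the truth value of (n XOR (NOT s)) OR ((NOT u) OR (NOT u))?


Substitute u=T, n=F, s=T:
NOT s = F
n XOR (NOT s) = F XOR F = F
NOT u = F
NOT u = F
(NOT u) OR (NOT u) = F OR F = F
(n XOR (NOT s)) OR ((NOT u) OR (NOT u)) = F OR F = F

F


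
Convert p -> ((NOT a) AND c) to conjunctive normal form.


Step 1: Rewrite p → ((¬a) ∧ c) as ¬p ∨ ((¬a) ∧ c).
Step 2: Distribute ∨ over ∧.

((NOT p) OR (NOT a)) AND ((NOT p) OR c)


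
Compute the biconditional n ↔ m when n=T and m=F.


Biconditional is true when both operands have the same truth value.
Substitute: n=T, m=F.
T ↔ F evaluates to F.

F


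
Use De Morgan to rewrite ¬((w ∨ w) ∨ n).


De Morgan: the negation of a disjunction is the conjunction of the negations.
Distribute ¬ across ∨, flipping it to ∧, and negate each literal.

((¬w) ∧ (¬w)) ∧ (¬n)


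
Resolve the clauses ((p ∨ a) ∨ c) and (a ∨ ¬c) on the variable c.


The clauses contain complementary literals c and ¬c.
Resolution eliminates this pair and disjoins the remaining literals (merging duplicates).

(a ∨ p)


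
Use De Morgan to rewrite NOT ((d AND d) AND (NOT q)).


De Morgan: the negation of a conjunction is the disjunction of the negations.
Distribute NOT across AND, flipping it to OR, and negate each literal.

((NOT d) OR (NOT d)) OR q


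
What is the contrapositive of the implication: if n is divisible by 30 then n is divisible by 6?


The contrapositive of (P → Q) is (¬Q → ¬P); it is logically equivalent to the original.
Here P = 'n is divisible by 30' and Q = 'n is divisible by 6'.

If not (n is divisible by 6), then not (n is divisible by 30).


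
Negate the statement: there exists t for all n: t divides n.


Negation flips each quantifier (∀↔∃) and negates the inner predicate.
¬(there exists t for all n: φ) = for all t there exists n: ¬φ.

for all t there exists n: NOT(t divides n)


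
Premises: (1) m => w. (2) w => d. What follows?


Hypothetical syllogism: from (P → Q) and (Q → R), infer (P → R).
Chain the two implications through the shared middle term 'w'.

m => d


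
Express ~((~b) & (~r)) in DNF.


Step 1: Apply De Morgan: ¬((¬b) ∧ (¬r)) = ¬(¬b) ∨ ¬(¬r).
Step 2: Eliminate any double negations (¬¬X = X).

b | r


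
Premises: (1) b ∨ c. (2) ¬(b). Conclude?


Disjunctive syllogism: from (P ∨ Q) and ¬P, infer Q.
One disjunct, 'b', is ruled out; the other must hold.

c


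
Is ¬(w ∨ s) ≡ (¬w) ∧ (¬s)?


Compare truth tables:
s | w | φ | ψ
-------------
F | F | T | T
T | F | F | F
F | T | F | F
T | T | F | F
The columns φ and ψ agree on every row.

Yes, they are logically equivalent.


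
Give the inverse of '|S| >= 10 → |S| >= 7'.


The inverse of (P → Q) is (¬P → ¬Q). It is equivalent to the converse, not to the original.
Here P = '|S| >= 10' and Q = '|S| >= 7'.

If not (|S| >= 10), then not (|S| >= 7).


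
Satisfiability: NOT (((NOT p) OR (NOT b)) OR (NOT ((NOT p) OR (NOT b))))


Check all 4 assignments over {b, p}:
b | p | φ
---------
F | F | F
T | F | F
F | T | F
T | T | F
No assignment makes the formula true.

Unsatisfiable.


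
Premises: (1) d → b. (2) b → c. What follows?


Hypothetical syllogism: from (P → Q) and (Q → R), infer (P → R).
Chain the two implications through the shared middle term 'b'.

d → c


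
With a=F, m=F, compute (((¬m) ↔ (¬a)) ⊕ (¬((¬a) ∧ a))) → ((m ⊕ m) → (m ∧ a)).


Substitute a=F, m=F:
… (earlier sub-steps elided)
¬a = T
(¬m) ↔ (¬a) = T ↔ T = T
¬a = T
(¬a) ∧ a = T ∧ F = F
¬((¬a) ∧ a) = T
((¬m) ↔ (¬a)) ⊕ (¬((¬a) ∧ a)) = T ⊕ T = F
m ⊕ m = F ⊕ F = F
m ∧ a = F ∧ F = F
(m ⊕ m) → (m ∧ a) = F → F = T
(((¬m) ↔ (¬a)) ⊕ (¬((¬a) ∧ a))) → ((m ⊕ m) → (m ∧ a)) = F → T = T

T


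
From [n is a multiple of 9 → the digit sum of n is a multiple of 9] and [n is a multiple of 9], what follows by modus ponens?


Modus ponens: from (P → Q) and P, infer Q.
P = 'n is a multiple of 9' is asserted, and P → Q holds, so Q follows.

the digit sum of n is a multiple of 9.


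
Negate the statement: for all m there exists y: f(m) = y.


Negation flips each quantifier (∀↔∃) and negates the inner predicate.
¬(for all m there exists y: φ) = there exists m for all y: ¬φ.

there exists m for all y: NOT(f(m) = y)


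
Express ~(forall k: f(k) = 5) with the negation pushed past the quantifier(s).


¬(forall x: φ) = exists x: ¬φ, and ¬(exists x: φ) = forall x: ¬φ.
Apply to the universal statement.

exists k: ~(f(k) = 5)


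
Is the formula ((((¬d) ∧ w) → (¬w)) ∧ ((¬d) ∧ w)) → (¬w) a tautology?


Build the truth table over {d, w}:
d | w | φ
---------
F | F | T
T | F | T
F | T | T
T | T | T
Every row evaluates to true.

Yes, it is a tautology.


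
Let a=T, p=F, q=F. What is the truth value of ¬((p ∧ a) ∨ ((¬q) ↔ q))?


Substitute a=T, p=F, q=F:
p ∧ a = F ∧ T = F
¬q = T
(¬q) ↔ q = T ↔ F = F
(p ∧ a) ∨ ((¬q) ↔ q) = F ∨ F = F
¬((p ∧ a) ∨ ((¬q) ↔ q)) = T

T


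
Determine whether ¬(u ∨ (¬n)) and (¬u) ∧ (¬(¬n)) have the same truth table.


Compare truth tables:
n | u | φ | ψ
-------------
F | F | F | F
T | F | T | T
F | T | F | F
T | T | F | F
The columns φ and ψ agree on every row.

Yes, they are logically equivalent.


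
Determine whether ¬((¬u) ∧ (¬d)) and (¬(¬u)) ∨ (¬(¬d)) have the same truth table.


Compare truth tables:
d | u | φ | ψ
-------------
F | F | F | F
T | F | T | T
F | T | T | T
T | T | T | T
The columns φ and ψ agree on every row.

Yes, they are logically equivalent.


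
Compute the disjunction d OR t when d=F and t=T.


Disjunction is false only when both operands are false.
Substitute: d=F, t=T.
F OR T evaluates to T.

T


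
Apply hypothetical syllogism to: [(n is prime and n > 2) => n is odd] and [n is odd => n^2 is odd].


Hypothetical syllogism: from (P → Q) and (Q → R), infer (P → R).
Chain the two implications through the shared middle term 'n is odd'.

(n is prime and n > 2) => n^2 is odd


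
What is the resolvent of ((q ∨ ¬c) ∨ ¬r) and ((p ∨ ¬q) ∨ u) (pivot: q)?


The clauses contain complementary literals q and ¬q.
Resolution eliminates this pair and disjoins the remaining literals (merging duplicates).

(((¬r ∨ ¬c) ∨ p) ∨ u)


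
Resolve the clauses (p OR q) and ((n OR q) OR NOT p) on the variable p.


The clauses contain complementary literals p and NOTp.
Resolution eliminates this pair and disjoins the remaining literals (merging duplicates).

(q OR n)


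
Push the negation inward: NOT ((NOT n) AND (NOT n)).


De Morgan: the negation of a conjunction is the disjunction of the negations.
Distribute NOT across AND, flipping it to OR, and negate each literal.

n OR n


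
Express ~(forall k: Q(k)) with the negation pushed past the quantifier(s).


¬(forall x: φ) = exists x: ¬φ, and ¬(exists x: φ) = forall x: ¬φ.
Apply to the universal statement.

exists k: ~(Q(k))


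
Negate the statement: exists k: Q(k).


¬(forall x: φ) = exists x: ¬φ, and ¬(exists x: φ) = forall x: ¬φ.
Apply to the existential statement.

forall k: ~(Q(k))


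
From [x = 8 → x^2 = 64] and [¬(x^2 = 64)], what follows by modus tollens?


Modus tollens: from (P → Q) and ¬Q, infer ¬P.
Q = 'x^2 = 64' is denied; since P → Q, P must also fail.

Not (x = 8).


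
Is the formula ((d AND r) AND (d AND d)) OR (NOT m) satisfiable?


Search for a satisfying assignment over {d, m, r}.
Try d=F, m=F, r=F: the formula evaluates to T.
A satisfying assignment exists.

Satisfiable.


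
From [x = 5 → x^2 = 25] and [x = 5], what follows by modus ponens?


Modus ponens: from (P → Q) and P, infer Q.
P = 'x = 5' is asserted, and P → Q holds, so Q follows.

x^2 = 25.


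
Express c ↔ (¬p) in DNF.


Step 1: c ↔ (¬p) is true exactly when both agree: (c ∧ (¬p)) ∨ (¬c ∧ ¬(¬p)).
Step 2: Eliminate any double negations (¬¬X = X).

(c ∧ (¬p)) ∨ ((¬c) ∧ p)


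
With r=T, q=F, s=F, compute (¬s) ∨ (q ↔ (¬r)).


Substitute r=T, q=F, s=F:
¬s = T
¬r = F
q ↔ (¬r) = F ↔ F = T
(¬s) ∨ (q ↔ (¬r)) = T ∨ T = T

T


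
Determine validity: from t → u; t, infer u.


This matches the form of modus ponens: the conclusion follows in every model of the premises.

Valid.


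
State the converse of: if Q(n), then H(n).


The converse of (P → Q) is (Q → P). It is not in general equivalent to the original.
Here P = 'Q(n)' and Q = 'H(n)'.

If H(n), then Q(n).


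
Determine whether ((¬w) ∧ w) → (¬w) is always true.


Build the truth table over {w}:
w | φ
-----
F | T
T | T
Every row evaluates to true.

Yes, it is a tautology.


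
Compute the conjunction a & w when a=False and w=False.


Conjunction is true only when both operands are true.
Substitute: a=False, w=False.
False & False evaluates to False.

False


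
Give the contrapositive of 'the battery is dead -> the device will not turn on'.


The contrapositive of (P → Q) is (¬Q → ¬P); it is logically equivalent to the original.
Here P = 'the battery is dead' and Q = 'the device will not turn on'.

If not (the device will not turn on), then not (the battery is dead).


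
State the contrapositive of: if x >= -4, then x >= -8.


The contrapositive of (P → Q) is (¬Q → ¬P); it is logically equivalent to the original.
Here P = 'x >= -4' and Q = 'x >= -8'.

If not (x >= -8), then not (x >= -4).


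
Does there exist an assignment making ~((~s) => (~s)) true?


Check all 2 assignments over {s}:
s | φ
-----
False | False
True | False
No assignment makes the formula true.

Unsatisfiable.


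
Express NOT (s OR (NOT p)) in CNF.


Step 1: Apply De Morgan: ¬(s ∨ (¬p)) = ¬s ∧ ¬(¬p).
Step 2: Eliminate any double negations (¬¬X = X).

(NOT s) AND p


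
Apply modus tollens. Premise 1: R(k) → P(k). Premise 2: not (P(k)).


Modus tollens: from (P → Q) and ¬Q, infer ¬P.
Q = 'P(k)' is denied; since P → Q, P must also fail.

Not (R(k)).


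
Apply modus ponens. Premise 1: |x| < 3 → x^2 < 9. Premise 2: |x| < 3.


Modus ponens: from (P → Q) and P, infer Q.
P = '|x| < 3' is asserted, and P → Q holds, so Q follows.

x^2 < 9.


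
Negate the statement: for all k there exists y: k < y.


Negation flips each quantifier (∀↔∃) and negates the inner predicate.
¬(for all k there exists y: φ) = there exists k for all y: ¬φ.

there exists k for all y: NOT(k < y)


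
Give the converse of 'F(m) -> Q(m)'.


The converse of (P → Q) is (Q → P). It is not in general equivalent to the original.
Here P = 'F(m)' and Q = 'Q(m)'.

If Q(m), then F(m).


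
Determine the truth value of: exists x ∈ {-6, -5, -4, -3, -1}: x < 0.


Evaluate the predicate on each element: -6:True, -5:True, -4:True, -3:True, -1:True.
Witness x = -6 satisfies the predicate.

True


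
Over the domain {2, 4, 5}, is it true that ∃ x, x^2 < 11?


Evaluate the predicate on each element: 2:T, 4:F, 5:F.
Witness x = 2 satisfies the predicate.

T


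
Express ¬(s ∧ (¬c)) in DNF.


Step 1: Apply De Morgan: ¬(s ∧ (¬c)) = ¬s ∨ ¬(¬c).
Step 2: Eliminate any double negations (¬¬X = X).

(¬s) ∨ c


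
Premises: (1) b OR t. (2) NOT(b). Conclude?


Disjunctive syllogism: from (P ∨ Q) and ¬P, infer Q.
One disjunct, 'b', is ruled out; the other must hold.

t


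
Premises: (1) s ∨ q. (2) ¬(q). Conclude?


Disjunctive syllogism: from (P ∨ Q) and ¬P, infer Q.
One disjunct, 'q', is ruled out; the other must hold.

s


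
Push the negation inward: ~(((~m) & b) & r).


De Morgan: the negation of a conjunction is the disjunction of the negations.
Distribute ~ across &, flipping it to |, and negate each literal.

(m | (~b)) | (~r)


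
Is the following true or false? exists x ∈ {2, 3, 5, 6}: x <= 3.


Evaluate the predicate on each element: 2:True, 3:True, 5:False, 6:False.
Witness x = 2 satisfies the predicate.

True


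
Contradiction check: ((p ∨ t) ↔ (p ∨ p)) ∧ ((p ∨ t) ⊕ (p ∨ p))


Truth table over {p, t}:
p | t | φ
---------
F | F | F
T | F | F
F | T | F
T | T | F
Every row is false.

Yes, it is a contradiction.


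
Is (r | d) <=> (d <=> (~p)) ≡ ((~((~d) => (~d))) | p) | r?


Compare truth tables:
d | p | r | φ | ψ
-----------------
False | False | False | True | False
True | False | False | True | False
False | True | False | False | True
True | True | False | False | True
False | False | True | False | True
True | False | True | True | True
False | True | True | True | True
True | True | True | False | True
They differ at row 1 (d=False, p=False, r=False): φ=True but ψ=False.

No, they are not logically equivalent.


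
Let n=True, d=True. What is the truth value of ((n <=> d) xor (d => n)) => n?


Substitute n=True, d=True:
n <=> d = True <=> True = True
d => n = True => True = True
(n <=> d) xor (d => n) = True xor True = False
((n <=> d) xor (d => n)) => n = False => True = True

True
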